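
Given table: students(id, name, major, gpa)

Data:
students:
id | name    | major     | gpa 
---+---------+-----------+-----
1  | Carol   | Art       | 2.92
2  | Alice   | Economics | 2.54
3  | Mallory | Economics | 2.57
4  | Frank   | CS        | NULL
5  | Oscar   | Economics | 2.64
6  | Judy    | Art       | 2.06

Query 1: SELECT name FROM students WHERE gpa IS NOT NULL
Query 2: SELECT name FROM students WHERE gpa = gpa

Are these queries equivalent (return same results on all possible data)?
Yes, equivalent

Both queries return: [('Alice',), ('Carol',), ('Judy',), ('Mallory',), ('Oscar',)]

Reason: IS NOT NULL vs self-equality (both exclude NULLs)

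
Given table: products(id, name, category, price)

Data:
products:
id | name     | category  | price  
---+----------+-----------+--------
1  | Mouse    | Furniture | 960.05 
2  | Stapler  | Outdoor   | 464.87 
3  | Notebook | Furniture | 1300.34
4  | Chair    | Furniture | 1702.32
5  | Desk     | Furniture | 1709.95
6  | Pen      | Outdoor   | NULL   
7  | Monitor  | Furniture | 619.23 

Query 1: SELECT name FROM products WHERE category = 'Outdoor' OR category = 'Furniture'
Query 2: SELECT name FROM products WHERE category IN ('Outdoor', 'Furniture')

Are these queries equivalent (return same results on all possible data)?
Yes, equivalent

Both queries return: [('Chair',), ('Desk',), ('Monitor',), ('Mouse',), ('Notebook',), ('Pen',), ('Stapler',)]

Reason: OR vs IN are equivalent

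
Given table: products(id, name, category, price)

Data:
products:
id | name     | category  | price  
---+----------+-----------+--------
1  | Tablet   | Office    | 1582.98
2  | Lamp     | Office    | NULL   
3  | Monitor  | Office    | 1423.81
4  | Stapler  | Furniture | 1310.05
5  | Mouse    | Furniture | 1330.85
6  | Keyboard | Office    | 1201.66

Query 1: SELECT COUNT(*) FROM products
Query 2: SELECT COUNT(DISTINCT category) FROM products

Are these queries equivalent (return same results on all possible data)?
No, not equivalent

Query 1 returns: [(6,)]
Query 2 returns: [(2,)]

Reason: COUNT(*) counts rows, COUNT(DISTINCT category) counts unique categorys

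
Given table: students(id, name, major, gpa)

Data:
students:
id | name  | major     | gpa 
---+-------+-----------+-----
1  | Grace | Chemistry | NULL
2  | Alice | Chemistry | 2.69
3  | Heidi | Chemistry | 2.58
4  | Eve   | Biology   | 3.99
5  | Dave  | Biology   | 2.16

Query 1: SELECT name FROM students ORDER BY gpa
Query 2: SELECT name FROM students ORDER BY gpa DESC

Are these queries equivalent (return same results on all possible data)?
No, not equivalent

Query 1 returns: [('Grace',), ('Dave',), ('Heidi',), ('Alice',), ('Eve',)]
Query 2 returns: [('Eve',), ('Alice',), ('Heidi',), ('Dave',), ('Grace',)]

Reason: ASC vs DESC gives opposite ordering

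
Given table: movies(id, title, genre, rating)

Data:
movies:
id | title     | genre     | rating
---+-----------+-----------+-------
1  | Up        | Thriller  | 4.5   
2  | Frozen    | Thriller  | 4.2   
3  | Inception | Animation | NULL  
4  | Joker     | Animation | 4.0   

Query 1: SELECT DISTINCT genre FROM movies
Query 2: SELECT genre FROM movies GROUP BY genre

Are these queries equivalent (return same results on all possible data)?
Yes, equivalent

Both queries return: [('Animation',), ('Thriller',)]

Reason: Both get unique genres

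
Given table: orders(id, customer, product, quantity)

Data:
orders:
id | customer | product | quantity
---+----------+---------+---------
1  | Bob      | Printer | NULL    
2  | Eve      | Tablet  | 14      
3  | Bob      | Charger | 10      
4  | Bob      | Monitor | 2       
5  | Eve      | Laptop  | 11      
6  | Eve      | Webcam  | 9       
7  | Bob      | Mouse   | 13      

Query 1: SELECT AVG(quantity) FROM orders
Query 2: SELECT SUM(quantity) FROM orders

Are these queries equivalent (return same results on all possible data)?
No, not equivalent

Query 1 returns: [(9.833333333333334,)]
Query 2 returns: [(59,)]

Reason: AVG vs SUM give different aggregate values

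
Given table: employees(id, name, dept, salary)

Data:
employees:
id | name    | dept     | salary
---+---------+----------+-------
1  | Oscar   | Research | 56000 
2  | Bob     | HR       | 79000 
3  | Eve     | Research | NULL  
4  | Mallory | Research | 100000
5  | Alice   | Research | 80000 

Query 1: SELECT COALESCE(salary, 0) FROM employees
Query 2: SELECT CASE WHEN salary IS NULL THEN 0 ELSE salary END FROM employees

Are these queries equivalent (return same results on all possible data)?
Yes, equivalent

Both queries return: [(0,), (56000,), (79000,), (80000,), (100000,)]

Reason: COALESCE vs CASE for NULL handling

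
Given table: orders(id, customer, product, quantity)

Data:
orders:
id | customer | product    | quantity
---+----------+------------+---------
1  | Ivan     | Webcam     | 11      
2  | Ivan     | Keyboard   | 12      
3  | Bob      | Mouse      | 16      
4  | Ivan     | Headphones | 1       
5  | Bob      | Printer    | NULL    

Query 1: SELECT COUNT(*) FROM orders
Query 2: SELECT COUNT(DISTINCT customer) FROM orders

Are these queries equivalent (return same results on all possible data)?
No, not equivalent

Query 1 returns: [(5,)]
Query 2 returns: [(2,)]

Reason: COUNT(*) counts rows, COUNT(DISTINCT customer) counts unique customers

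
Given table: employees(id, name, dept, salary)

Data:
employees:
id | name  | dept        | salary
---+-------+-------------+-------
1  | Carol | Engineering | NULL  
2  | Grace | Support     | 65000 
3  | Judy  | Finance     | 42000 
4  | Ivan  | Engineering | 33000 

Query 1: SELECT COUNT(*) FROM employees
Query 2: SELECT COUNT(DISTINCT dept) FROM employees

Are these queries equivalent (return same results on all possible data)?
No, not equivalent

Query 1 returns: [(4,)]
Query 2 returns: [(3,)]

Reason: COUNT(*) counts rows, COUNT(DISTINCT dept) counts unique depts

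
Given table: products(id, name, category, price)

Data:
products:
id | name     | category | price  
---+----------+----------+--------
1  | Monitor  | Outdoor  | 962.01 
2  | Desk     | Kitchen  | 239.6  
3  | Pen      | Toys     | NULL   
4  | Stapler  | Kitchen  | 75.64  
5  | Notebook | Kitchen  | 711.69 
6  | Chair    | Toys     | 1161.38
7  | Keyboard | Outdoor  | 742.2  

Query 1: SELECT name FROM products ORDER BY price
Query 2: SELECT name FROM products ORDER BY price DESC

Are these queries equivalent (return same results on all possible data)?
No, not equivalent

Query 1 returns: [('Pen',), ('Stapler',), ('Desk',), ('Notebook',), ('Keyboard',), ('Monitor',), ('Chair',)]
Query 2 returns: [('Chair',), ('Monitor',), ('Keyboard',), ('Notebook',), ('Desk',), ('Stapler',), ('Pen',)]

Reason: ASC vs DESC gives opposite ordering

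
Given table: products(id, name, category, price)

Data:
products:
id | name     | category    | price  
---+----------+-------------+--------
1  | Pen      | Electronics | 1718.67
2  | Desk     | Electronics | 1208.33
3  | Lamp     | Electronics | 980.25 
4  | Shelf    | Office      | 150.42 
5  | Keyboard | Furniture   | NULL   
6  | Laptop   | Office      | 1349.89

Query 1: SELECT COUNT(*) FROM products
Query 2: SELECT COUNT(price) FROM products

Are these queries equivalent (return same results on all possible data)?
No, not equivalent

Query 1 returns: [(6,)]
Query 2 returns: [(5,)]

Reason: COUNT(*) includes NULLs, COUNT(column) excludes them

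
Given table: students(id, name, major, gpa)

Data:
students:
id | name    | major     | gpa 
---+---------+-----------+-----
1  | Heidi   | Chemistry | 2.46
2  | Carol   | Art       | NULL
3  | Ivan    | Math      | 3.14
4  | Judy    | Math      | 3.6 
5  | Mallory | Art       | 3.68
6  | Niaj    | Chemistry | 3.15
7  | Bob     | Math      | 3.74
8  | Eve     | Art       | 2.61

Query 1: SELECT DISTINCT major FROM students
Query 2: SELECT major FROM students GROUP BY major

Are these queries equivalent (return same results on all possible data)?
Yes, equivalent

Both queries return: [('Art',), ('Chemistry',), ('Math',)]

Reason: Both get unique majors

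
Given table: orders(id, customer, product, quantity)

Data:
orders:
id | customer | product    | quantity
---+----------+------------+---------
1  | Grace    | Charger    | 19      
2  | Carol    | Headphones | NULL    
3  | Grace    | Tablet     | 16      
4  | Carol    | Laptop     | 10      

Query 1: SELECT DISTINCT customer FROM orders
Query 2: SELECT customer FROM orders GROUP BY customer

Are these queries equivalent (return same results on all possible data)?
Yes, equivalent

Both queries return: [('Carol',), ('Grace',)]

Reason: Both get unique customers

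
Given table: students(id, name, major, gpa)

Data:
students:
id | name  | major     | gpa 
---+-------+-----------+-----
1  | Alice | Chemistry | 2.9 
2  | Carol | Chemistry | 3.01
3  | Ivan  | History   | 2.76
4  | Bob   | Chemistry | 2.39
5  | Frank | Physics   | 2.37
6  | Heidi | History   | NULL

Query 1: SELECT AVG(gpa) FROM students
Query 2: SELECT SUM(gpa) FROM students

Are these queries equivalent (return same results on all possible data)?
No, not equivalent

Query 1 returns: [(2.686,)]
Query 2 returns: [(13.43,)]

Reason: AVG vs SUM give different aggregate values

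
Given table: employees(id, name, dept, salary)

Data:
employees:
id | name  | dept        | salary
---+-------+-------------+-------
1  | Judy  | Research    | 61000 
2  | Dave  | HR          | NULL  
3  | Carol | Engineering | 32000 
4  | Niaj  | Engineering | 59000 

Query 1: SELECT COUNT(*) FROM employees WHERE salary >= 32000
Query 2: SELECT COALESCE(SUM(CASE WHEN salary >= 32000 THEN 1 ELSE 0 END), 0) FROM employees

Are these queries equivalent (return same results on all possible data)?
Yes, equivalent

Both queries return: [(3,)]

Reason: COUNT with WHERE vs conditional SUM (COALESCE handles empty-table NULL)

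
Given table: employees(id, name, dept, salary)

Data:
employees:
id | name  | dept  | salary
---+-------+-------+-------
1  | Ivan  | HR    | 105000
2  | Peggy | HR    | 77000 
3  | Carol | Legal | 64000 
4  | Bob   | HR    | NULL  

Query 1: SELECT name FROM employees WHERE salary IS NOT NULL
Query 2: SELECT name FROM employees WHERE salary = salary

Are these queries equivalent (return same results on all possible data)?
Yes, equivalent

Both queries return: [('Carol',), ('Ivan',), ('Peggy',)]

Reason: IS NOT NULL vs self-equality (both exclude NULLs)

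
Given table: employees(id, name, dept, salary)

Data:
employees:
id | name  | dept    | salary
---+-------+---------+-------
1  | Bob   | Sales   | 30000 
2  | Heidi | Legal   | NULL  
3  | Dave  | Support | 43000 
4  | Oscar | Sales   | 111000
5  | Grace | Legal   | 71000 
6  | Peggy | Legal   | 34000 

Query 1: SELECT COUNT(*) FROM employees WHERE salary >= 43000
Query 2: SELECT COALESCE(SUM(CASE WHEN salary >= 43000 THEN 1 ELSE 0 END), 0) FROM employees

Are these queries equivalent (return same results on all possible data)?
Yes, equivalent

Both queries return: [(3,)]

Reason: COUNT with WHERE vs conditional SUM (COALESCE handles empty-table NULL)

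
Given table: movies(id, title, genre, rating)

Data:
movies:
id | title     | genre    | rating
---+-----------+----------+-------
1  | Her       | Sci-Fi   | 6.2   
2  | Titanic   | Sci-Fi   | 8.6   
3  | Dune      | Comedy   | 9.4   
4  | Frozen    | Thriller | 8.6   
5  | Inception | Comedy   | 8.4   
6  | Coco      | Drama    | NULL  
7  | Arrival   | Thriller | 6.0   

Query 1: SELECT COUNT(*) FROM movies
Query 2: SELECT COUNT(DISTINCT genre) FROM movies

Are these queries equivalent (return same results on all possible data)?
No, not equivalent

Query 1 returns: [(7,)]
Query 2 returns: [(4,)]

Reason: COUNT(*) counts rows, COUNT(DISTINCT genre) counts unique genres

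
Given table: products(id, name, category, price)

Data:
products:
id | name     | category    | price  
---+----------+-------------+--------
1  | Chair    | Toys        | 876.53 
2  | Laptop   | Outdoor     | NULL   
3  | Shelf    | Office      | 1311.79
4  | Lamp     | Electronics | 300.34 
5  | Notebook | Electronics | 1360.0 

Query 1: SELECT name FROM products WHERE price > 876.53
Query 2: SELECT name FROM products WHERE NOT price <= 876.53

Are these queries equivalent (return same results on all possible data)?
Yes, equivalent

Both queries return: [('Notebook',), ('Shelf',)]

Reason: Both filter price > 876.53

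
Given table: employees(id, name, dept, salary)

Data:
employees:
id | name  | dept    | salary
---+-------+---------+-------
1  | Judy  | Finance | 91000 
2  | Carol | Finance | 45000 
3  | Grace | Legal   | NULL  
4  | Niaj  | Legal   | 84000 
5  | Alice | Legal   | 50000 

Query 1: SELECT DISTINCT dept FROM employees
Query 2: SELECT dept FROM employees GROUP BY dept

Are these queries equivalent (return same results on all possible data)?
Yes, equivalent

Both queries return: [('Finance',), ('Legal',)]

Reason: Both get unique depts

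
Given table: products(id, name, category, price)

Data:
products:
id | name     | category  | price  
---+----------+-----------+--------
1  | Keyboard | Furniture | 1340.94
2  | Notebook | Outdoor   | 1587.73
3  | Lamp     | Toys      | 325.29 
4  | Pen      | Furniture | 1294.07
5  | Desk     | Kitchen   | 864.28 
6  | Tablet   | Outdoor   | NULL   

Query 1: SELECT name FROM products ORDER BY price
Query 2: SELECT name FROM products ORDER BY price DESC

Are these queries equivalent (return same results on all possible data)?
No, not equivalent

Query 1 returns: [('Tablet',), ('Lamp',), ('Desk',), ('Pen',), ('Keyboard',), ('Notebook',)]
Query 2 returns: [('Notebook',), ('Keyboard',), ('Pen',), ('Desk',), ('Lamp',), ('Tablet',)]

Reason: ASC vs DESC gives opposite ordering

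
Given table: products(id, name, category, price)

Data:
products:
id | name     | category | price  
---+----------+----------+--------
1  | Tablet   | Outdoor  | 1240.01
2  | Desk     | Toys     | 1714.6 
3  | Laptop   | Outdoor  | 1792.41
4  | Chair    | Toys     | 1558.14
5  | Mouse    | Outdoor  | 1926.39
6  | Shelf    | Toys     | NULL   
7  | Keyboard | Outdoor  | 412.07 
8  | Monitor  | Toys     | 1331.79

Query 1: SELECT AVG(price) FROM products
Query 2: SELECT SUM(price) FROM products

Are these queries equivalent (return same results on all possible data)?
No, not equivalent

Query 1 returns: [(1425.0585714285714,)]
Query 2 returns: [(9975.41,)]

Reason: AVG vs SUM give different aggregate values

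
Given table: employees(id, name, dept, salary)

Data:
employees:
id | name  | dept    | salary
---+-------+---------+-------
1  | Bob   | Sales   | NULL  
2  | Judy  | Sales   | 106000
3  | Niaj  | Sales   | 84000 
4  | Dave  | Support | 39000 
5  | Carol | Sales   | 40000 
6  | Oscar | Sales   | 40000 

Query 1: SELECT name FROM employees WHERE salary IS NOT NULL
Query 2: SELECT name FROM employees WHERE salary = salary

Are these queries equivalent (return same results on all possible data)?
Yes, equivalent

Both queries return: [('Carol',), ('Dave',), ('Judy',), ('Niaj',), ('Oscar',)]

Reason: IS NOT NULL vs self-equality (both exclude NULLs)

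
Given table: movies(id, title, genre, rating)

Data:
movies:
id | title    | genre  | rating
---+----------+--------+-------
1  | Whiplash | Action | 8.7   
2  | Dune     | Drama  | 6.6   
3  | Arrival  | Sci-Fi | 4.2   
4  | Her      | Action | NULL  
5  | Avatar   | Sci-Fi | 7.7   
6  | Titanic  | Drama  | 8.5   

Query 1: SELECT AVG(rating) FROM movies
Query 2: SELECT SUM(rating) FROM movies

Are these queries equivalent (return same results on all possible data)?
No, not equivalent

Query 1 returns: [(7.140000000000001,)]
Query 2 returns: [(35.7,)]

Reason: AVG vs SUM give different aggregate values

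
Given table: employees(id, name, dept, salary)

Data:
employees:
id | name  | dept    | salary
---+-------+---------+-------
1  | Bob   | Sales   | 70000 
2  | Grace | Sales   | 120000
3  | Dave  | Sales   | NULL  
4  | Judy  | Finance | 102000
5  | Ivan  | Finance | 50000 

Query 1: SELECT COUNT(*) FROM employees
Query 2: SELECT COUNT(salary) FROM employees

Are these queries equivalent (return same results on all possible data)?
No, not equivalent

Query 1 returns: [(5,)]
Query 2 returns: [(4,)]

Reason: COUNT(*) includes NULLs, COUNT(column) excludes them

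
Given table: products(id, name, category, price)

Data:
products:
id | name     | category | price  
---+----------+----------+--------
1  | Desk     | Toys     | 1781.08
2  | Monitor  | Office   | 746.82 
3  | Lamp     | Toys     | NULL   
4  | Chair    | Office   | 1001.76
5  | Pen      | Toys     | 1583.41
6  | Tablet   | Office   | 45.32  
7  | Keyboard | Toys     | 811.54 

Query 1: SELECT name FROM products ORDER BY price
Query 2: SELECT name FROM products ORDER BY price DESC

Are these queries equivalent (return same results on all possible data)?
No, not equivalent

Query 1 returns: [('Lamp',), ('Tablet',), ('Monitor',), ('Keyboard',), ('Chair',), ('Pen',), ('Desk',)]
Query 2 returns: [('Desk',), ('Pen',), ('Chair',), ('Keyboard',), ('Monitor',), ('Tablet',), ('Lamp',)]

Reason: ASC vs DESC gives opposite ordering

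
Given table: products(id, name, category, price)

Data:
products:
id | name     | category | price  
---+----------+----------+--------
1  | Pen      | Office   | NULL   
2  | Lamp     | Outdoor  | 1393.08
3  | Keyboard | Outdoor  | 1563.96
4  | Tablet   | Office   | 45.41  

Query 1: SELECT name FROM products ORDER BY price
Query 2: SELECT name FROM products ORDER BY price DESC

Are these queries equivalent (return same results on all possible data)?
No, not equivalent

Query 1 returns: [('Pen',), ('Tablet',), ('Lamp',), ('Keyboard',)]
Query 2 returns: [('Keyboard',), ('Lamp',), ('Tablet',), ('Pen',)]

Reason: ASC vs DESC gives opposite ordering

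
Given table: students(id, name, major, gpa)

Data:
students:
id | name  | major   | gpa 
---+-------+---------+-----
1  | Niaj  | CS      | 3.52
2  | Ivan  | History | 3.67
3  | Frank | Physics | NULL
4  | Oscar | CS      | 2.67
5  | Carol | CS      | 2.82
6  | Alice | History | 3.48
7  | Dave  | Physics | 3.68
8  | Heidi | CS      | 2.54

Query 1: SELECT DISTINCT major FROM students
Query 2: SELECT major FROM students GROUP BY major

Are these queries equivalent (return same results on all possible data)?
Yes, equivalent

Both queries return: [('CS',), ('History',), ('Physics',)]

Reason: Both get unique majors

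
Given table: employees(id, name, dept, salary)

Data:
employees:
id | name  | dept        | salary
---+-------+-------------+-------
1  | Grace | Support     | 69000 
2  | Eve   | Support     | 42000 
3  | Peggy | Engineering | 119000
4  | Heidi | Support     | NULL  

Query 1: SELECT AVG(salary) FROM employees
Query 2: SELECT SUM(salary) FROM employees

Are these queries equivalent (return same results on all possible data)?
No, not equivalent

Query 1 returns: [(76666.66666666667,)]
Query 2 returns: [(230000,)]

Reason: AVG vs SUM give different aggregate values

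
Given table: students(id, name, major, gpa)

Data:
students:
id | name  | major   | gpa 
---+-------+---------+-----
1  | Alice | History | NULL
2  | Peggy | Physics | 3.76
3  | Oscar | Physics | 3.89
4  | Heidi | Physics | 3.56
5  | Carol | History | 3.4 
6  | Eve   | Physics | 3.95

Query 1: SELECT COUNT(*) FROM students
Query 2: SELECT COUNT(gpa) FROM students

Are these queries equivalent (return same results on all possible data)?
No, not equivalent

Query 1 returns: [(6,)]
Query 2 returns: [(5,)]

Reason: COUNT(*) includes NULLs, COUNT(column) excludes them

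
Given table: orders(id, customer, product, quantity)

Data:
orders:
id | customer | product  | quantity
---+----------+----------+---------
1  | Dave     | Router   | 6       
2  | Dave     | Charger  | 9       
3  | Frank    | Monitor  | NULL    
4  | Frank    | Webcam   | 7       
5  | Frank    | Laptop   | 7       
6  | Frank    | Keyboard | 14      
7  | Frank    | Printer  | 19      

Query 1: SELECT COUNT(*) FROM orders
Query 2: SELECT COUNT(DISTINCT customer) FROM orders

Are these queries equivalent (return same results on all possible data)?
No, not equivalent

Query 1 returns: [(7,)]
Query 2 returns: [(2,)]

Reason: COUNT(*) counts rows, COUNT(DISTINCT customer) counts unique customers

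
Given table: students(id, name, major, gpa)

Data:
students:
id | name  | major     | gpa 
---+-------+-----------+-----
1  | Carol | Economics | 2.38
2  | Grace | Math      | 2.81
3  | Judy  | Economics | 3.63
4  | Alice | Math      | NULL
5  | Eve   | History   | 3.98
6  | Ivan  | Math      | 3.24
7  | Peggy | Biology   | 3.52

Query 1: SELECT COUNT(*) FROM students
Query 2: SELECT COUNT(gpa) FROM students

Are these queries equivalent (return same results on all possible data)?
No, not equivalent

Query 1 returns: [(7,)]
Query 2 returns: [(6,)]

Reason: COUNT(*) includes NULLs, COUNT(column) excludes them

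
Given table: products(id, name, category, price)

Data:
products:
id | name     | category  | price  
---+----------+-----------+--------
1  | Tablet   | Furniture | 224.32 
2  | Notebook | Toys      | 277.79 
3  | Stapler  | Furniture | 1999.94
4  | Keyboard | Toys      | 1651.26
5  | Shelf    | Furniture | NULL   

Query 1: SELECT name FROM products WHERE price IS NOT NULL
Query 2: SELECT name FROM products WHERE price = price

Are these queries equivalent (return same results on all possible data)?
Yes, equivalent

Both queries return: [('Keyboard',), ('Notebook',), ('Stapler',), ('Tablet',)]

Reason: IS NOT NULL vs self-equality (both exclude NULLs)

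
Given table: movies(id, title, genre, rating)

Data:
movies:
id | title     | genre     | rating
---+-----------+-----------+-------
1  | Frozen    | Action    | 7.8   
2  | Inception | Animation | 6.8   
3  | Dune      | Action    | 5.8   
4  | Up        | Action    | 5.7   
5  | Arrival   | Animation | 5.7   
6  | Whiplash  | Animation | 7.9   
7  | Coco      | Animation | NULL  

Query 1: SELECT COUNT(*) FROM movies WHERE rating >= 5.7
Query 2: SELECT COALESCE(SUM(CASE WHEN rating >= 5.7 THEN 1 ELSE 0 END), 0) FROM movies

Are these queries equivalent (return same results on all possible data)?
Yes, equivalent

Both queries return: [(6,)]

Reason: COUNT with WHERE vs conditional SUM (COALESCE handles empty-table NULL)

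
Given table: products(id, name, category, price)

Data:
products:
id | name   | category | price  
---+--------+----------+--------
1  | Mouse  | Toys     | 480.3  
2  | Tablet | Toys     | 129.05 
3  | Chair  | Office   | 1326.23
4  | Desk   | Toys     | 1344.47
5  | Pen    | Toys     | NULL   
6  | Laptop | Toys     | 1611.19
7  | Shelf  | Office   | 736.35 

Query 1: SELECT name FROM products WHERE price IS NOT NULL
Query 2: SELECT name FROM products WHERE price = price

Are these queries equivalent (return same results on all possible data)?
Yes, equivalent

Both queries return: [('Chair',), ('Desk',), ('Laptop',), ('Mouse',), ('Shelf',), ('Tablet',)]

Reason: IS NOT NULL vs self-equality (both exclude NULLs)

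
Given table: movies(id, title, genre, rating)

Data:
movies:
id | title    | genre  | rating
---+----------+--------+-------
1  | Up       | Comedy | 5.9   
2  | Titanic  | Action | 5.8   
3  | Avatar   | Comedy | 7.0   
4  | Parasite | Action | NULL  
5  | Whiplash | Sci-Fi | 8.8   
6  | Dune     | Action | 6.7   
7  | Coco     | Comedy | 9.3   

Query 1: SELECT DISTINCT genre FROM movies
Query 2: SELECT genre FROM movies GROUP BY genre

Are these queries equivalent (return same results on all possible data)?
Yes, equivalent

Both queries return: [('Action',), ('Comedy',), ('Sci-Fi',)]

Reason: Both get unique genres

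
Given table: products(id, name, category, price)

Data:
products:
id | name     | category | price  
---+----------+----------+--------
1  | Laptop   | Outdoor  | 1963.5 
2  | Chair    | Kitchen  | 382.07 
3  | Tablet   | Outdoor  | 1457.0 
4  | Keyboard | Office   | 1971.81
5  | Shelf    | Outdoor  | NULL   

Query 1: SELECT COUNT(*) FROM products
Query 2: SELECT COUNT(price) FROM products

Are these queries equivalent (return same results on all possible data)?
No, not equivalent

Query 1 returns: [(5,)]
Query 2 returns: [(4,)]

Reason: COUNT(*) includes NULLs, COUNT(column) excludes them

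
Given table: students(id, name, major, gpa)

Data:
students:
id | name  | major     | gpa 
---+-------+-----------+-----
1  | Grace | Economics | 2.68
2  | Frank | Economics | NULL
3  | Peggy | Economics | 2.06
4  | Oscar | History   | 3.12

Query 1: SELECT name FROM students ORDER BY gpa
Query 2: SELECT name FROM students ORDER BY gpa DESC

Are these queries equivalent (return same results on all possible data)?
No, not equivalent

Query 1 returns: [('Frank',), ('Peggy',), ('Grace',), ('Oscar',)]
Query 2 returns: [('Oscar',), ('Grace',), ('Peggy',), ('Frank',)]

Reason: ASC vs DESC gives opposite ordering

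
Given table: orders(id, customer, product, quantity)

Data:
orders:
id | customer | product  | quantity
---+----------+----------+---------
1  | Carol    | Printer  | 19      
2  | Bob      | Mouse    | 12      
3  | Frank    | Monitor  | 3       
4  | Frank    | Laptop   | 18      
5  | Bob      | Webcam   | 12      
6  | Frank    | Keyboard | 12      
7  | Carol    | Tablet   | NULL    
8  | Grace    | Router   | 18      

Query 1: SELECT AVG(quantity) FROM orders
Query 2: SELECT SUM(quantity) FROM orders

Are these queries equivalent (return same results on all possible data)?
No, not equivalent

Query 1 returns: [(13.428571428571429,)]
Query 2 returns: [(94,)]

Reason: AVG vs SUM give different aggregate values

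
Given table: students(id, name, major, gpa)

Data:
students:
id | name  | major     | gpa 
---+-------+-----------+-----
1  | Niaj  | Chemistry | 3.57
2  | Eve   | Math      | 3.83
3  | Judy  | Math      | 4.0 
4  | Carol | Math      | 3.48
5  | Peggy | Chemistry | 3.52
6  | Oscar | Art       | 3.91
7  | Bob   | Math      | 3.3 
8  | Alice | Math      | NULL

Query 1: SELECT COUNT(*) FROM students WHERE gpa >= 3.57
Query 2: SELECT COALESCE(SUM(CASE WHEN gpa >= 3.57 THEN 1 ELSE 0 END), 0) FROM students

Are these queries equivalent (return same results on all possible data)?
Yes, equivalent

Both queries return: [(4,)]

Reason: COUNT with WHERE vs conditional SUM (COALESCE handles empty-table NULL)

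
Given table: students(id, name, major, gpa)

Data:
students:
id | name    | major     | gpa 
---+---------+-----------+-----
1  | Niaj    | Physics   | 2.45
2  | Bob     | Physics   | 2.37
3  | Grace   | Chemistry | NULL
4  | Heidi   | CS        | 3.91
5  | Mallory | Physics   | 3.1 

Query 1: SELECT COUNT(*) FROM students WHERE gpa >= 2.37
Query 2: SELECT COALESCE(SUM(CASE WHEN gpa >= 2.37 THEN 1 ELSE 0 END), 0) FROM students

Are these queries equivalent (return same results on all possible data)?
Yes, equivalent

Both queries return: [(4,)]

Reason: COUNT with WHERE vs conditional SUM (COALESCE handles empty-table NULL)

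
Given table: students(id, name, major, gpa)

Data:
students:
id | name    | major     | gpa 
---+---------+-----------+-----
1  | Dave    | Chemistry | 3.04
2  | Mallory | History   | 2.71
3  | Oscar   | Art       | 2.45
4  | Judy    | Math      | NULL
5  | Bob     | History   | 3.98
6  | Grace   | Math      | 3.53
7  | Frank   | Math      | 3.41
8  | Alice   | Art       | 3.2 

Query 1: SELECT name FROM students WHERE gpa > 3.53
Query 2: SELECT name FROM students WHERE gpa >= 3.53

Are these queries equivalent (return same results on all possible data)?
No, not equivalent

Query 1 returns: [('Bob',)]
Query 2 returns: [('Bob',), ('Grace',)]

Reason: > vs >= gives different results when gpa = 3.53 exists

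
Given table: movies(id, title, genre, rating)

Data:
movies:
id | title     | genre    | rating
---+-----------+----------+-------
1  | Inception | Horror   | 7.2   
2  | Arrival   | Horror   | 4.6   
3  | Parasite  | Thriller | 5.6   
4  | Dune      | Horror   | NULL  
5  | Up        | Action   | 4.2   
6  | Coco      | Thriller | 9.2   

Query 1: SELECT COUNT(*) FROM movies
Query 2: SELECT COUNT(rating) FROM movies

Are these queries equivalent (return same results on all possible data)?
No, not equivalent

Query 1 returns: [(6,)]
Query 2 returns: [(5,)]

Reason: COUNT(*) includes NULLs, COUNT(column) excludes them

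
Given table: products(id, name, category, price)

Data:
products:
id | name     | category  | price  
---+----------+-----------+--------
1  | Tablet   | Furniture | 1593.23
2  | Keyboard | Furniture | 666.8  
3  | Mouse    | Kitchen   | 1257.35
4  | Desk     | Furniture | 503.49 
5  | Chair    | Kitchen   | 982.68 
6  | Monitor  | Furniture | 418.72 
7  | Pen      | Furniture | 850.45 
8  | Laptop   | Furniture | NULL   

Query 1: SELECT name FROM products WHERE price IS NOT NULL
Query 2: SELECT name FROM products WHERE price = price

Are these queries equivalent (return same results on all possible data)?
Yes, equivalent

Both queries return: [('Chair',), ('Desk',), ('Keyboard',), ('Monitor',), ('Mouse',), ('Pen',), ('Tablet',)]

Reason: IS NOT NULL vs self-equality (both exclude NULLs)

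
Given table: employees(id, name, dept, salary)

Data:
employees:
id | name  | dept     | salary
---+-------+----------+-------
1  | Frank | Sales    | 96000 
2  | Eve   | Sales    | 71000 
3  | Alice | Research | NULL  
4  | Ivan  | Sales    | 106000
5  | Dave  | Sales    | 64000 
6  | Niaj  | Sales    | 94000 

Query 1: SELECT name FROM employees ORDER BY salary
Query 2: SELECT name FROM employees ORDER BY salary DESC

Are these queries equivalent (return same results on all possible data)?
No, not equivalent

Query 1 returns: [('Alice',), ('Dave',), ('Eve',), ('Niaj',), ('Frank',), ('Ivan',)]
Query 2 returns: [('Ivan',), ('Frank',), ('Niaj',), ('Eve',), ('Dave',), ('Alice',)]

Reason: ASC vs DESC gives opposite ordering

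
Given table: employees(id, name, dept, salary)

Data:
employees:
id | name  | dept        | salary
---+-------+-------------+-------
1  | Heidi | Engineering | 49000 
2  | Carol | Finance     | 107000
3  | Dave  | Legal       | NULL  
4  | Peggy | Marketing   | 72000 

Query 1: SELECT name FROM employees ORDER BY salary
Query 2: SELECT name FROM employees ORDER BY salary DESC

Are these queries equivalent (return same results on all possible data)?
No, not equivalent

Query 1 returns: [('Dave',), ('Heidi',), ('Peggy',), ('Carol',)]
Query 2 returns: [('Carol',), ('Peggy',), ('Heidi',), ('Dave',)]

Reason: ASC vs DESC gives opposite ordering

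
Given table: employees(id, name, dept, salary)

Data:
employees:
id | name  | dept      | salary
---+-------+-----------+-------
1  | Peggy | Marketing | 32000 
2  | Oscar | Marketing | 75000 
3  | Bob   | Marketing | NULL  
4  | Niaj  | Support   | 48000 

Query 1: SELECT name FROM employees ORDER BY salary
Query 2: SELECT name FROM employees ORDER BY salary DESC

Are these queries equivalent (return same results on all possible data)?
No, not equivalent

Query 1 returns: [('Bob',), ('Peggy',), ('Niaj',), ('Oscar',)]
Query 2 returns: [('Oscar',), ('Niaj',), ('Peggy',), ('Bob',)]

Reason: ASC vs DESC gives opposite ordering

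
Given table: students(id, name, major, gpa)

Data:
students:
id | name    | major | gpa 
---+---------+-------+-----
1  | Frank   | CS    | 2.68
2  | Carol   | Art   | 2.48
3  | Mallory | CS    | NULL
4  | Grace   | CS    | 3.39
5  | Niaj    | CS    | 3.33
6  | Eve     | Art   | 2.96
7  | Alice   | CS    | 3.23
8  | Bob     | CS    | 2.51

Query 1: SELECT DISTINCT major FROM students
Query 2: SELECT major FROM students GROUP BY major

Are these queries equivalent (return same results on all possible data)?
Yes, equivalent

Both queries return: [('Art',), ('CS',)]

Reason: Both get unique majors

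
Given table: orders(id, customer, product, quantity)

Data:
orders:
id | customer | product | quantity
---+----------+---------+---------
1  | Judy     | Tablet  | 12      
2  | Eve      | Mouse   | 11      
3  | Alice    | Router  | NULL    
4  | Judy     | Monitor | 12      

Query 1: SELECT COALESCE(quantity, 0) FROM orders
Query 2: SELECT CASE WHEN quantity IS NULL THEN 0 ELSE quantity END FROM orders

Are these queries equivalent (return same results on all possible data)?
Yes, equivalent

Both queries return: [(0,), (11,), (12,), (12,)]

Reason: COALESCE vs CASE for NULL handling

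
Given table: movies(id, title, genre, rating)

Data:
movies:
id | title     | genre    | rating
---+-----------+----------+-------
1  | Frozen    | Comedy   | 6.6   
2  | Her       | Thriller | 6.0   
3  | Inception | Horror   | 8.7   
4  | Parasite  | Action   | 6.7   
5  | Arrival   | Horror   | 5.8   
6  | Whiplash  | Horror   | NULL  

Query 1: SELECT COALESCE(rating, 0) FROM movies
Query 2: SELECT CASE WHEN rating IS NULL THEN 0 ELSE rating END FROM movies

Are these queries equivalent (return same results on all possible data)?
Yes, equivalent

Both queries return: [(0,), (5.8,), (6.0,), (6.6,), (6.7,), (8.7,)]

Reason: COALESCE vs CASE for NULL handling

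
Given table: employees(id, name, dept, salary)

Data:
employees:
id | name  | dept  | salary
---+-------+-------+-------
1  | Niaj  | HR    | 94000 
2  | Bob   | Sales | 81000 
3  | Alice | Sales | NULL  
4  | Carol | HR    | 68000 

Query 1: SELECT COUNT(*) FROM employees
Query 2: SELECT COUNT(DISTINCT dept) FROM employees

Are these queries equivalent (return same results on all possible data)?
No, not equivalent

Query 1 returns: [(4,)]
Query 2 returns: [(2,)]

Reason: COUNT(*) counts rows, COUNT(DISTINCT dept) counts unique depts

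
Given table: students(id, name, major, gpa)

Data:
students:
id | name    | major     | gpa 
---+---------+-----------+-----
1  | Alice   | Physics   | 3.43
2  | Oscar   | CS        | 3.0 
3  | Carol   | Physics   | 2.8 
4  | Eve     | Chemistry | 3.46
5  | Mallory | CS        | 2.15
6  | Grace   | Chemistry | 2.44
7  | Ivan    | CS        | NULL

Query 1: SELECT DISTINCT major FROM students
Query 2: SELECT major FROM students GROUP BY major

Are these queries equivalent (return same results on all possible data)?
Yes, equivalent

Both queries return: [('CS',), ('Chemistry',), ('Physics',)]

Reason: Both get unique majors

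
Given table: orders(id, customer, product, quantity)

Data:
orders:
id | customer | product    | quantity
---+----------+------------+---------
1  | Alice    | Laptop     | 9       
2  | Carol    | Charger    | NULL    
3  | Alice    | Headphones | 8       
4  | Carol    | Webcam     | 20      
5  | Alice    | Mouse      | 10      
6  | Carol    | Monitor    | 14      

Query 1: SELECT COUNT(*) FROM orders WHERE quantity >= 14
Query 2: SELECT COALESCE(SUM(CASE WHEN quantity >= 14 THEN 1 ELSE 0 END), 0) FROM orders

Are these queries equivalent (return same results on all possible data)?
Yes, equivalent

Both queries return: [(2,)]

Reason: COUNT with WHERE vs conditional SUM (COALESCE handles empty-table NULL)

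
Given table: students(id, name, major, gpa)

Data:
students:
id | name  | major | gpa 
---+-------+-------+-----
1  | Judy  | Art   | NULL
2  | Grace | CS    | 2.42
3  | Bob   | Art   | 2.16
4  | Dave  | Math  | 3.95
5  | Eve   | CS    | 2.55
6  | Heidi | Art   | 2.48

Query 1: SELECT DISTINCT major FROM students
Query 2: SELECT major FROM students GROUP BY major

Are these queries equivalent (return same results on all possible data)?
Yes, equivalent

Both queries return: [('Art',), ('CS',), ('Math',)]

Reason: Both get unique majors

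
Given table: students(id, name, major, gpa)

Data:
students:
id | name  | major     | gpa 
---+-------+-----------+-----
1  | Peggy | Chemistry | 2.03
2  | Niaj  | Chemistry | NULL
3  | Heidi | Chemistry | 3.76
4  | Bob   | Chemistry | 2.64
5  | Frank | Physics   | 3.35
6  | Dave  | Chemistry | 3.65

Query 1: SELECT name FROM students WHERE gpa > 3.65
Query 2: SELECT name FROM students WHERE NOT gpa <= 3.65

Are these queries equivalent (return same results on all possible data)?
Yes, equivalent

Both queries return: [('Heidi',)]

Reason: Both filter gpa > 3.65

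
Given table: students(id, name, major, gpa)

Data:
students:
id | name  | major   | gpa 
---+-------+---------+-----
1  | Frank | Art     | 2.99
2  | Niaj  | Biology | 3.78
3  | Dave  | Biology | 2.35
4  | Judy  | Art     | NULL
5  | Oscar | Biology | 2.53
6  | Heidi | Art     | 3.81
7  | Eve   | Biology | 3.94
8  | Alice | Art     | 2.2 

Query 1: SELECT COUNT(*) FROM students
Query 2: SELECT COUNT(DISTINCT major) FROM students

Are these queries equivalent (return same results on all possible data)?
No, not equivalent

Query 1 returns: [(8,)]
Query 2 returns: [(2,)]

Reason: COUNT(*) counts rows, COUNT(DISTINCT major) counts unique majors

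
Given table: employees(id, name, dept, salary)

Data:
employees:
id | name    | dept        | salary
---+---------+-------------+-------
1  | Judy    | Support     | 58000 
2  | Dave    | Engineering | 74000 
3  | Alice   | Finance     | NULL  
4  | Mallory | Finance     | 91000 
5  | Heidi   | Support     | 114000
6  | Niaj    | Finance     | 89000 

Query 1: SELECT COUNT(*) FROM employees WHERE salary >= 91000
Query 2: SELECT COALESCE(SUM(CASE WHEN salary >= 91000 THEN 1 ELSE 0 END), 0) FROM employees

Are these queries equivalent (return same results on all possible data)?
Yes, equivalent

Both queries return: [(2,)]

Reason: COUNT with WHERE vs conditional SUM (COALESCE handles empty-table NULL)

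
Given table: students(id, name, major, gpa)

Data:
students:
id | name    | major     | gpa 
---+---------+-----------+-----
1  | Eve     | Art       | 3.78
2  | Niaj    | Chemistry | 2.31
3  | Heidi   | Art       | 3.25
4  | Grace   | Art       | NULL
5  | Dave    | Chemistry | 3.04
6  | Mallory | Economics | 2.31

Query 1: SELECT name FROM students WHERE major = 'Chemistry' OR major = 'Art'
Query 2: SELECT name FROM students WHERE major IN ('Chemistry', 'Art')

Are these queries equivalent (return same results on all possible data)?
Yes, equivalent

Both queries return: [('Dave',), ('Eve',), ('Grace',), ('Heidi',), ('Niaj',)]

Reason: OR vs IN are equivalent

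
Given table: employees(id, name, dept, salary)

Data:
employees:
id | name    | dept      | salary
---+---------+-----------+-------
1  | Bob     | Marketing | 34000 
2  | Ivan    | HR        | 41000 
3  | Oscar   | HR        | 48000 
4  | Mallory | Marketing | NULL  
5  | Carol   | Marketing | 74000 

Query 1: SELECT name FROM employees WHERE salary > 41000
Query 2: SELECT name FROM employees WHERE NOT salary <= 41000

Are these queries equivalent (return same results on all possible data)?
Yes, equivalent

Both queries return: [('Carol',), ('Oscar',)]

Reason: Both filter salary > 41000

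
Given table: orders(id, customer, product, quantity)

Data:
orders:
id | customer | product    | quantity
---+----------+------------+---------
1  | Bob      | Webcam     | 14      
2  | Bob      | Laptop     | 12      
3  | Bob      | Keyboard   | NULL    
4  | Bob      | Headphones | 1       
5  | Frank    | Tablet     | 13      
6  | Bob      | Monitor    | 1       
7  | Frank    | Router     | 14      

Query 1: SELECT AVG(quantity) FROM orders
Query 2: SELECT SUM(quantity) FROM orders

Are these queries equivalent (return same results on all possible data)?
No, not equivalent

Query 1 returns: [(9.166666666666666,)]
Query 2 returns: [(55,)]

Reason: AVG vs SUM give different aggregate values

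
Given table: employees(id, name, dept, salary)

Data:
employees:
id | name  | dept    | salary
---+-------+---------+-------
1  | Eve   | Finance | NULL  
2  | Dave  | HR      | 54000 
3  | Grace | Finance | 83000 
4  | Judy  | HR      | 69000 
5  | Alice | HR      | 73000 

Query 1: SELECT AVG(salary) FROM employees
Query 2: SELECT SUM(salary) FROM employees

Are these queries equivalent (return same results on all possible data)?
No, not equivalent

Query 1 returns: [(69750.0,)]
Query 2 returns: [(279000,)]

Reason: AVG vs SUM give different aggregate values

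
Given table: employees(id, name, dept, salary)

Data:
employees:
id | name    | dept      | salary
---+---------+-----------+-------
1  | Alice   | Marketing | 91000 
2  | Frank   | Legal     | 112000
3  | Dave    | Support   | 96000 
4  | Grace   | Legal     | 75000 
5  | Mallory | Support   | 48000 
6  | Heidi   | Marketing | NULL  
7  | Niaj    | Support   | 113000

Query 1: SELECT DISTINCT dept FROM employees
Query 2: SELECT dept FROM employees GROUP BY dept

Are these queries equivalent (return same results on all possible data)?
Yes, equivalent

Both queries return: [('Legal',), ('Marketing',), ('Support',)]

Reason: Both get unique depts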